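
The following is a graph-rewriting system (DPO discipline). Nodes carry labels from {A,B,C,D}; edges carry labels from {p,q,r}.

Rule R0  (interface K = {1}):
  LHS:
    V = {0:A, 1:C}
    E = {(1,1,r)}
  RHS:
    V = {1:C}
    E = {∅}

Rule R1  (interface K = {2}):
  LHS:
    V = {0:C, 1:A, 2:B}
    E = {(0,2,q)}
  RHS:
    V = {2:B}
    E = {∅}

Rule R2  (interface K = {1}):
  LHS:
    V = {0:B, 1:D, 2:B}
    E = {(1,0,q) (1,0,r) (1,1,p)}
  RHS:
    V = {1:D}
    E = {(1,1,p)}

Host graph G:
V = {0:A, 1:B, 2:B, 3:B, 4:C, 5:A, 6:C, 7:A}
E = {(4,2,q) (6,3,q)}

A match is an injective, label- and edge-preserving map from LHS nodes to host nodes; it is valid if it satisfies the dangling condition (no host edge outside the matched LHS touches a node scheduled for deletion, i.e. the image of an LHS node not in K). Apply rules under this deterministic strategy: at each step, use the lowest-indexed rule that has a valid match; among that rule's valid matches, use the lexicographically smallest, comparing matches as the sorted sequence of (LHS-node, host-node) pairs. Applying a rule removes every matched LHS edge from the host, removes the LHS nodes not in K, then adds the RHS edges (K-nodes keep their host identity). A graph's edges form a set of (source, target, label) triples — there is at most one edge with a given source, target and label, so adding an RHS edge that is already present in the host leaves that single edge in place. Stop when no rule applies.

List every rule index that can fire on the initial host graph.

Answer: [R1]

Derivation:
R0: no valid match — LHS pattern not found
R1: 6 valid matches — {0↦4, 1↦0, 2↦2}, {0↦4, 1↦5, 2↦2}, {0↦4, 1↦7, 2↦2} (+3 more)
R2: no valid match — LHS pattern not found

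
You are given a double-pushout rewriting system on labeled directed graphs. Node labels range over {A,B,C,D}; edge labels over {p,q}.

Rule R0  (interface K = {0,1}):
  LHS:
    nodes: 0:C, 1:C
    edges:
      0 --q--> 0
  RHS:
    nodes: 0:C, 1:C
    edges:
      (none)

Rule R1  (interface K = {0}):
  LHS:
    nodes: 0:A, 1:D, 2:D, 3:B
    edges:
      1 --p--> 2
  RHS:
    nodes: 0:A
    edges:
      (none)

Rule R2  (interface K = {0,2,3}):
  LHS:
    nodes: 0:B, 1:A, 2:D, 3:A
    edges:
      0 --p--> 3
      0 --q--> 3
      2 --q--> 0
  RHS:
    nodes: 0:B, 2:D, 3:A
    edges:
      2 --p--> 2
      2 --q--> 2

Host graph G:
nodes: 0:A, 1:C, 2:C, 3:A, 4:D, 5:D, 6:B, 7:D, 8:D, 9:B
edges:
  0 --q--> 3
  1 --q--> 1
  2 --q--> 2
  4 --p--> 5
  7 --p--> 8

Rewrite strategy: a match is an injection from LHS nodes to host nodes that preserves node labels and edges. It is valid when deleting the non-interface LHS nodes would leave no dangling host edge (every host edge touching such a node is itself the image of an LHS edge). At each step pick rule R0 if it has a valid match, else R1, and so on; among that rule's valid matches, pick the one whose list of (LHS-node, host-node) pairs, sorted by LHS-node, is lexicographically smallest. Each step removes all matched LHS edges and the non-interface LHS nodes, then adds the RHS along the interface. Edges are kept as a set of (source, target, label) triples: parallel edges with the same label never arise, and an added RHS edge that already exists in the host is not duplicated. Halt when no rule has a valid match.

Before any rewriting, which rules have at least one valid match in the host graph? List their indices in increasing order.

R0: 2 valid matches — {0↦1, 1↦2}, {0↦2, 1↦1}
R1: 8 valid matches — {0↦0, 1↦4, 2↦5, 3↦6}, {0↦0, 1↦4, 2↦5, 3↦9}, {0↦0, 1↦7, 2↦8, 3↦6} (+5 more)
R2: no valid match — LHS pattern not found

Answer: [R0,R1]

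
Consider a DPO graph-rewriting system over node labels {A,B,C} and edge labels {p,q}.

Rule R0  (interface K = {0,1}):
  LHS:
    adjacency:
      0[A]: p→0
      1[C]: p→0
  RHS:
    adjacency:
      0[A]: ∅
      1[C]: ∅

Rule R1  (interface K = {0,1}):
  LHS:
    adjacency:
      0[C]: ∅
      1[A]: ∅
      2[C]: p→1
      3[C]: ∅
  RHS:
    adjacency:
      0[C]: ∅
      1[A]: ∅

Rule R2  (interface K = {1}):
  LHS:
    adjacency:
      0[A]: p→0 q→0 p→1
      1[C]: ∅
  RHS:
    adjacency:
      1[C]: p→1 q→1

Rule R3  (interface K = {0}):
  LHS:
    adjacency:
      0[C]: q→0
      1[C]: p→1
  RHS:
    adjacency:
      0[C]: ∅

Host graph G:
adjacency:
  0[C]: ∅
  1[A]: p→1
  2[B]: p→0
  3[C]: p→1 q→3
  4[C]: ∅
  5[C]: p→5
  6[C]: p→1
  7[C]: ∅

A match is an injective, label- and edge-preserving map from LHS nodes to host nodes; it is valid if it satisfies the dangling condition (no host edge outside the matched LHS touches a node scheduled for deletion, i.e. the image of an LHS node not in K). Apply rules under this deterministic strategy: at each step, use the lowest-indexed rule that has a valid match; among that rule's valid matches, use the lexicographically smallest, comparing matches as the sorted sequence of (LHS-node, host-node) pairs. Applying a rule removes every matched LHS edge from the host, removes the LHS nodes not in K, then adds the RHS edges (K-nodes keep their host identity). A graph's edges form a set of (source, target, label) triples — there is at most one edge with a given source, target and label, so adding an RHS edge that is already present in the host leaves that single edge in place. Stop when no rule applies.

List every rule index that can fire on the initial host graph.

R0: 2 valid matches — {0↦1, 1↦3}, {0↦1, 1↦6}
R1: 8 valid matches — {0↦0, 1↦1, 2↦6, 3↦4}, {0↦0, 1↦1, 2↦6, 3↦7}, {0↦3, 1↦1, 2↦6, 3↦4} (+5 more)
R2: no valid match — LHS pattern not found
R3: 1 valid match — {0↦3, 1↦5}

Answer: [R0,R1,R3]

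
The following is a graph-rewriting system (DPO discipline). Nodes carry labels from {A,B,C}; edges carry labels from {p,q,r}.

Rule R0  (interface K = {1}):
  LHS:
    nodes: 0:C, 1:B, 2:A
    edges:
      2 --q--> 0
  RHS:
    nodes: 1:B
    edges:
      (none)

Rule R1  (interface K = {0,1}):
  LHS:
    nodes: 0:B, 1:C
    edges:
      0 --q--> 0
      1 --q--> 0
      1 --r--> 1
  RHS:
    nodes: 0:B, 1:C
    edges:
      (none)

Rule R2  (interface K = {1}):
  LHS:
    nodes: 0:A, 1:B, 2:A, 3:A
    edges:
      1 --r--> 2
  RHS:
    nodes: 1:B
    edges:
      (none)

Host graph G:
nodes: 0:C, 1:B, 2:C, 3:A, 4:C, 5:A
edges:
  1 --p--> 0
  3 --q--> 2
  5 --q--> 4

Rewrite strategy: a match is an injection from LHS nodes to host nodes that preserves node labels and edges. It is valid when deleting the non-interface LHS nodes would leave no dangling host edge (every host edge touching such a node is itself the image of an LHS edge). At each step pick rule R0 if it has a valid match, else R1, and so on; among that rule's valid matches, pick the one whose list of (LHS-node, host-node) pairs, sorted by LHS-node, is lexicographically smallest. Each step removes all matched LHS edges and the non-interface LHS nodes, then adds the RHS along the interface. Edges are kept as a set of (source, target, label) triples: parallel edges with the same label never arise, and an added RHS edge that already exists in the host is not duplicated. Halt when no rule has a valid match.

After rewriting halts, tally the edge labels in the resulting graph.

Answer: p:1

Derivation:
initial: |V|=6 |E|=3  E = 1-p->0 3-q->2 5-q->4
step 1: apply R0 at {0↦2, 1↦1, 2↦3}  → |V|=4 |E|=2  E = 1-p->0 5-q->4
step 2: apply R0 at {0↦4, 1↦1, 2↦5}  → |V|=2 |E|=1  E = 1-p->0
normal form: no rule applies after step 2
NF edges: [(1, 0, 'p')]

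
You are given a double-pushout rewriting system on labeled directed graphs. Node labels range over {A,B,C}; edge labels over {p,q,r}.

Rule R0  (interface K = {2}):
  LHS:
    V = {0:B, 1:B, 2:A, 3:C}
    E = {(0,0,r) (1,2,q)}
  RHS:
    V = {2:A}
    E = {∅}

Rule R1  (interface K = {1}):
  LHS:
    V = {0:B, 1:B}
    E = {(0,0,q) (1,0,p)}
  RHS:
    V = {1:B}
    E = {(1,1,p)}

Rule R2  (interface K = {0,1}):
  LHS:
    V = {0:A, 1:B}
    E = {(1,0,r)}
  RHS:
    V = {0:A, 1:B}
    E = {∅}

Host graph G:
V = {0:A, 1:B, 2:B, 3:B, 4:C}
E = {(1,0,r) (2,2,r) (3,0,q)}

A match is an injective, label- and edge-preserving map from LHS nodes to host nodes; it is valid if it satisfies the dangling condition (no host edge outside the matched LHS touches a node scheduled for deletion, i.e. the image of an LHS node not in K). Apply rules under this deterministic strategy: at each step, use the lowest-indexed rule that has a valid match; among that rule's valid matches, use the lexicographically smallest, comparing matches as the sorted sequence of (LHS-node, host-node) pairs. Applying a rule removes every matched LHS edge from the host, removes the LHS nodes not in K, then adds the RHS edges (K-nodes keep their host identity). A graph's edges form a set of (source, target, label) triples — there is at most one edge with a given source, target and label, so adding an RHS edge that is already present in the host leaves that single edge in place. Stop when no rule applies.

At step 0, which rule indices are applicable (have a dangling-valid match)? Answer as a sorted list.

Answer: [R0,R2]

Steps:
R0: 1 valid match — {0↦2, 1↦3, 2↦0, 3↦4}
R1: no valid match — LHS pattern not found
R2: 1 valid match — {0↦0, 1↦1}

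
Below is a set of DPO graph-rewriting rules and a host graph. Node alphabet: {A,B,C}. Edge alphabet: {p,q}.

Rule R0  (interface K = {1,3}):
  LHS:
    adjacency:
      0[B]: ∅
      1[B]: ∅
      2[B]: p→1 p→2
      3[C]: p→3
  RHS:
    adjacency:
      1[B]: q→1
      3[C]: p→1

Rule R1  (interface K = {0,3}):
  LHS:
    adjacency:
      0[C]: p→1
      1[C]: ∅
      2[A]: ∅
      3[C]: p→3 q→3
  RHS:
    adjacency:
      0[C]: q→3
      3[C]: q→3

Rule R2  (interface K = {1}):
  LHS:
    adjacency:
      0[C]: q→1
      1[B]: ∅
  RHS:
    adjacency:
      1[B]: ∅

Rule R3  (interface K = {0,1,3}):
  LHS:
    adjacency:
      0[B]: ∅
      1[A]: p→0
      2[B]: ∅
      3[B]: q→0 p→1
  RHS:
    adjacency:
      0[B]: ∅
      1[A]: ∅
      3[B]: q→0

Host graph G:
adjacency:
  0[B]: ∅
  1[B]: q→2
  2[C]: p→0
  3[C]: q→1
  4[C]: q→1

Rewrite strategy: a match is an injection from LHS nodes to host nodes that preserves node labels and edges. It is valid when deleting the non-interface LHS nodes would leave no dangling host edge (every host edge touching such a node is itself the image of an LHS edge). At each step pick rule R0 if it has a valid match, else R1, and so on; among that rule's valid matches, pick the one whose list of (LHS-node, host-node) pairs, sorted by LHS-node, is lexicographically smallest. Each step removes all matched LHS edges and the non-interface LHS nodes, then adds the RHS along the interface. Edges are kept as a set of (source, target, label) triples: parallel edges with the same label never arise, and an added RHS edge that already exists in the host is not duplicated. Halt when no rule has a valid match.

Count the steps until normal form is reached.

Answer: 2

Rewrite trace:
[0] host  ⇒  5 nodes, 4 edges  {1-q->2 2-p->0 3-q->1 4-q->1}
[1] R2 @ {0↦3, 1↦1}  ⇒  4 nodes, 3 edges  {1-q->2 2-p->0 4-q->1}
[2] R2 @ {0↦4, 1↦1}  ⇒  3 nodes, 2 edges  {1-q->2 2-p->0}
normal form: no rule applies after step 2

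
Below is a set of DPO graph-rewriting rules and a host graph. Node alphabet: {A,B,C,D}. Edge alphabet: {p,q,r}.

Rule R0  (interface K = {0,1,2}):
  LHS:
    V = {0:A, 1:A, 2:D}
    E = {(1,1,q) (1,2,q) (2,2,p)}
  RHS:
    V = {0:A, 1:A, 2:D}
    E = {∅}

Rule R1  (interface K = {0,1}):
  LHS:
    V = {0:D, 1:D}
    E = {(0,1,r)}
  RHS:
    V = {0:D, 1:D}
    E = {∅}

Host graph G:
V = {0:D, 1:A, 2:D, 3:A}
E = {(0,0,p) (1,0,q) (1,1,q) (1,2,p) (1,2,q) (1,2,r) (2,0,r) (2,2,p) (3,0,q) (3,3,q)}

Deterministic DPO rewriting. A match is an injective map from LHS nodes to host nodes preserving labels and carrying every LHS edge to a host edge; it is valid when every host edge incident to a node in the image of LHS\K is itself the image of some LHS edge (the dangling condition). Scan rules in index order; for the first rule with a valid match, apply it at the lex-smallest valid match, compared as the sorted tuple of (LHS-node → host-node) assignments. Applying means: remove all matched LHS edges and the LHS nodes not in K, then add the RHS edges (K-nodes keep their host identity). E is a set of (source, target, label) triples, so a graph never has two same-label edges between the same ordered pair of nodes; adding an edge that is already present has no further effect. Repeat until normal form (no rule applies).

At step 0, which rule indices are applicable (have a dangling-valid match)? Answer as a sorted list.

Answer: [R0,R1]

Steps:
R0: 3 valid matches — {0↦1, 1↦3, 2↦0}, {0↦3, 1↦1, 2↦0}, {0↦3, 1↦1, 2↦2}
R1: 1 valid match — {0↦2, 1↦0}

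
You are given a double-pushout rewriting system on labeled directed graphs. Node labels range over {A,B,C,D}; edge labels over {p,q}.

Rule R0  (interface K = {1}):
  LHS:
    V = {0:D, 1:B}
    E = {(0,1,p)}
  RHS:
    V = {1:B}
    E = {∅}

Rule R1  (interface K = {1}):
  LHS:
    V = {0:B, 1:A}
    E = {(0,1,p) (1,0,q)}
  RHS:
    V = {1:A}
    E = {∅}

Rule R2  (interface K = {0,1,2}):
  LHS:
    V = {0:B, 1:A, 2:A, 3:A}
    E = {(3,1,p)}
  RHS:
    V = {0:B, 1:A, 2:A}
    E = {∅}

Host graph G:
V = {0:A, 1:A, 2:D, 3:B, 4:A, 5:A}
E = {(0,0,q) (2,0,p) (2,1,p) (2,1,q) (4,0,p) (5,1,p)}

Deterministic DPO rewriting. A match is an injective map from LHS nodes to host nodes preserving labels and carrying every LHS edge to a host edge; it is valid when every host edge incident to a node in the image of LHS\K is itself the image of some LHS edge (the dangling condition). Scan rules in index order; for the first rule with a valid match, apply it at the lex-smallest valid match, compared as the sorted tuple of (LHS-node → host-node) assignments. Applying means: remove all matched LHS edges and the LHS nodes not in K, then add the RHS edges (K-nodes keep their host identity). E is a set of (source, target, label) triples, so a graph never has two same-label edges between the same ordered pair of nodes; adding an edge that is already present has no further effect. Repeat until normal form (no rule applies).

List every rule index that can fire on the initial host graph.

Answer: [R2]

Derivation:
R0: no valid match — LHS pattern not found
R1: no valid match — LHS pattern not found
R2: 4 valid matches — {0↦3, 1↦0, 2↦1, 3↦4}, {0↦3, 1↦0, 2↦5, 3↦4}, {0↦3, 1↦1, 2↦0, 3↦5} (+1 more)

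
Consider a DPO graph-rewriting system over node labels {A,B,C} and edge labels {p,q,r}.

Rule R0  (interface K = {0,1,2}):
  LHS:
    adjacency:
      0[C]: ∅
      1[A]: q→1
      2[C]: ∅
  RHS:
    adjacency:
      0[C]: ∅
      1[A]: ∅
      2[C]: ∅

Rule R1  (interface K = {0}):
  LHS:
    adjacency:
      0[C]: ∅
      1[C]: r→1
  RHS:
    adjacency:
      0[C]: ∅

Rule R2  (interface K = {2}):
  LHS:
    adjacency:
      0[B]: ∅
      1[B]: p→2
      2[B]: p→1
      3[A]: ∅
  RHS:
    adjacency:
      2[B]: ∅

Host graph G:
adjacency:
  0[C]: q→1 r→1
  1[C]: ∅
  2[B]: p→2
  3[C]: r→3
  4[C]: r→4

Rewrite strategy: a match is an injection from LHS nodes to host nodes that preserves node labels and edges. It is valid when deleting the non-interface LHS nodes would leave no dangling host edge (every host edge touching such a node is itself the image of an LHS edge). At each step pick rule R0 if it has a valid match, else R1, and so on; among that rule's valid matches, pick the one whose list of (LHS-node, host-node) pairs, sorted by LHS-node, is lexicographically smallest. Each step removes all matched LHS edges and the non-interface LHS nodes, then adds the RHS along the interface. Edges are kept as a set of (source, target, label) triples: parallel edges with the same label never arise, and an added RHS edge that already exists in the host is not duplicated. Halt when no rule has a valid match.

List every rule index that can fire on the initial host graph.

R0: no valid match — LHS pattern not found
R1: 6 valid matches — {0↦0, 1↦3}, {0↦0, 1↦4}, {0↦1, 1↦3} (+3 more)
R2: no valid match — LHS pattern not found

Answer: [R1]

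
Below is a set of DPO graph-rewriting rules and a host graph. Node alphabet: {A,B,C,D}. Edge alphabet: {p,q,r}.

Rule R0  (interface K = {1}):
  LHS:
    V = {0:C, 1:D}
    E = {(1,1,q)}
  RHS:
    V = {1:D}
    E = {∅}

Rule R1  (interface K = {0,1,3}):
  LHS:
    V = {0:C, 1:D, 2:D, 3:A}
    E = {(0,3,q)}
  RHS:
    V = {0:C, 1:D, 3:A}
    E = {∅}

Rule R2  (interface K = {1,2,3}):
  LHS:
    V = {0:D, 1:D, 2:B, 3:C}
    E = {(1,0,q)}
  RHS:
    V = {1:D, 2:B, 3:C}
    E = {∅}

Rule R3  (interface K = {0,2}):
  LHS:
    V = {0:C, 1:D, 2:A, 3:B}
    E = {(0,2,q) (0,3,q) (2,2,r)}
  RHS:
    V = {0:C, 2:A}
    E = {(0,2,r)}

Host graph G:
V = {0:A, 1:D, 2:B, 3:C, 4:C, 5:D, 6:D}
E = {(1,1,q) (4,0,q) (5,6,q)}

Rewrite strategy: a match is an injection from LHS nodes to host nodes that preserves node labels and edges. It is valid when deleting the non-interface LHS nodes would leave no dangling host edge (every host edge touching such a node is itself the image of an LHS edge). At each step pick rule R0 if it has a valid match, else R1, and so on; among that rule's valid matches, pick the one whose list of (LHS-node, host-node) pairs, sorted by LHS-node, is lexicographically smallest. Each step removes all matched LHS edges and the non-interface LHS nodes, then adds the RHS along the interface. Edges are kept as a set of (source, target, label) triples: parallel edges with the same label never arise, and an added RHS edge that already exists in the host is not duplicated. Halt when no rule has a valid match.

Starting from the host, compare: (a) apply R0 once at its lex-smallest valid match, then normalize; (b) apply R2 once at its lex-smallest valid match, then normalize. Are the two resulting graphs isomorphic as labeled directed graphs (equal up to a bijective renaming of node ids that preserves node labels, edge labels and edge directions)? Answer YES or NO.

branch R0-first: apply at {0↦3, 1↦1} → |E|=2, then 2 more step(s) → NF |V|=4 |E|=0 V={0:A, 2:B, 4:C, 5:D} E=∅
branch R2-first: apply at {0↦6, 1↦5, 2↦2, 3↦3} → |E|=2, then 2 more step(s) → NF |V|=4 |E|=0 V={0:A, 1:D, 2:B, 4:C} E=∅
graphs isomorphic (equal up to label-preserving node renaming)

Answer: YES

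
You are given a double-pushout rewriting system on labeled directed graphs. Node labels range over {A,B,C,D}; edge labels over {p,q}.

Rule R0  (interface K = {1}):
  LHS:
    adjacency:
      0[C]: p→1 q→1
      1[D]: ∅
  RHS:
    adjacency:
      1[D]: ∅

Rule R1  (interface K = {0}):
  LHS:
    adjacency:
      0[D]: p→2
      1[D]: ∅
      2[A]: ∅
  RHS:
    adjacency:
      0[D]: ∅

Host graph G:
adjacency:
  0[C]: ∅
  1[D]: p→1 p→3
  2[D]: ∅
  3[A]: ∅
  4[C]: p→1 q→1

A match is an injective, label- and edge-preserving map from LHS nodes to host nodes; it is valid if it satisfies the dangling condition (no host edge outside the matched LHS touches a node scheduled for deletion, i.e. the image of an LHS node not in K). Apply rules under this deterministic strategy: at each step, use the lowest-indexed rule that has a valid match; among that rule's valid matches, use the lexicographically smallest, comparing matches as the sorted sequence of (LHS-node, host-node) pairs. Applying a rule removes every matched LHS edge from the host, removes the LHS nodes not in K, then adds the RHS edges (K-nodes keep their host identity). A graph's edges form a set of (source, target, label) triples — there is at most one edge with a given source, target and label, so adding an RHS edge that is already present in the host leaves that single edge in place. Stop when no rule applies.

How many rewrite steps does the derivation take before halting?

start.  V:5 E:4  edges: 1-p->1 1-p->3 4-p->1 4-q->1
1. fire R0 via {0↦4, 1↦1}  →  V:4 E:2  edges: 1-p->1 1-p->3
2. fire R1 via {0↦1, 1↦2, 2↦3}  →  V:2 E:1  edges: 1-p->1
final graph: no rule applies after step 2

Answer: 2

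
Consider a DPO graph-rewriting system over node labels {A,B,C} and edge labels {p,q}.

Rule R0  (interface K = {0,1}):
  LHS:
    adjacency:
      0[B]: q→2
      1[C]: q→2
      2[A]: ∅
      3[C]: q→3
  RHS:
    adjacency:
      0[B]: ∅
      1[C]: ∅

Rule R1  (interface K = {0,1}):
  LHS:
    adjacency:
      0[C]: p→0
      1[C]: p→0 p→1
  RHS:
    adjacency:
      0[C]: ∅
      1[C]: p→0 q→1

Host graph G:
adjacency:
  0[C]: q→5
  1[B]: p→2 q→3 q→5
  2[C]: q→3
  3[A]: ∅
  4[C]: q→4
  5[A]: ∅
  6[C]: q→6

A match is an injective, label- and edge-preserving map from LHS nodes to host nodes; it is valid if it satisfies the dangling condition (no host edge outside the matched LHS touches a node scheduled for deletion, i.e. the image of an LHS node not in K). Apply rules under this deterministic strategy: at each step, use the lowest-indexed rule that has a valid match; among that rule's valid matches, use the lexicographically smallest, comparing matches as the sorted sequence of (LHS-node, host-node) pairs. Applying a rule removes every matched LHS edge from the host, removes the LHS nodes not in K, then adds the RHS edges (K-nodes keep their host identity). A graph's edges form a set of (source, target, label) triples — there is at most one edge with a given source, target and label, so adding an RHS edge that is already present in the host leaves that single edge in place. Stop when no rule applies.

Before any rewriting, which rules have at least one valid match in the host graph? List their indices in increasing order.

R0: 4 valid matches — {0↦1, 1↦0, 2↦5, 3↦4}, {0↦1, 1↦0, 2↦5, 3↦6}, {0↦1, 1↦2, 2↦3, 3↦4} (+1 more)
R1: no valid match — LHS pattern not found

Answer: [R0]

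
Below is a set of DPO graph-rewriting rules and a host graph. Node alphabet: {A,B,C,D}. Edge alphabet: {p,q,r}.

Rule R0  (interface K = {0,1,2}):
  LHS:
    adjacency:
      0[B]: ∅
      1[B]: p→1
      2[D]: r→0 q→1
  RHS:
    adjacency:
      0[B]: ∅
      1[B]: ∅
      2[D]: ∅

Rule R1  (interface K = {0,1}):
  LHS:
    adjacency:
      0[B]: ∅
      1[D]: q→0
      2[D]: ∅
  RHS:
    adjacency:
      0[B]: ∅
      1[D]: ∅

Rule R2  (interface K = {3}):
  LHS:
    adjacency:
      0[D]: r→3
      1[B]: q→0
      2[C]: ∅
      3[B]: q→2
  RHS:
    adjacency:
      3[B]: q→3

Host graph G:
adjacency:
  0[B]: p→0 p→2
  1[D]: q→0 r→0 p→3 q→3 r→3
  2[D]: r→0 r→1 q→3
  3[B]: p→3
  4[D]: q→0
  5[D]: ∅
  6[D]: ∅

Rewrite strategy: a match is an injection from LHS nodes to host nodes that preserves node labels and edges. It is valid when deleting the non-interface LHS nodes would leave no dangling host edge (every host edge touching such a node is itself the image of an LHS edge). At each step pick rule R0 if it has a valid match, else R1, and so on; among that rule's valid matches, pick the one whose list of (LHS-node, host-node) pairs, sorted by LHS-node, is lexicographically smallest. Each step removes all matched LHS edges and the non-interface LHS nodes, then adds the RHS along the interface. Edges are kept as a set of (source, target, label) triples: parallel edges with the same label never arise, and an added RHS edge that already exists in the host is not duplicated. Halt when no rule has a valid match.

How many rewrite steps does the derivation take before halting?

initial: |V|=7 |E|=12  E = 0-p->0 0-p->2 1-q->0 1-r->0 1-p->3 1-q->3 1-r->3 2-r->0 2-r->1 2-q->3 3-p->3 4-q->0
step 1: apply R0 at {0↦0, 1↦3, 2↦1}  → |V|=7 |E|=9  E = 0-p->0 0-p->2 1-q->0 1-p->3 1-r->3 2-r->0 2-r->1 2-q->3 4-q->0
step 2: apply R0 at {0↦3, 1↦0, 2↦1}  → |V|=7 |E|=6  E = 0-p->2 1-p->3 2-r->0 2-r->1 2-q->3 4-q->0
step 3: apply R1 at {0↦0, 1↦4, 2↦5}  → |V|=6 |E|=5  E = 0-p->2 1-p->3 2-r->0 2-r->1 2-q->3
step 4: apply R1 at {0↦3, 1↦2, 2↦4}  → |V|=5 |E|=4  E = 0-p->2 1-p->3 2-r->0 2-r->1
final graph: no rule applies after step 4

Answer: 4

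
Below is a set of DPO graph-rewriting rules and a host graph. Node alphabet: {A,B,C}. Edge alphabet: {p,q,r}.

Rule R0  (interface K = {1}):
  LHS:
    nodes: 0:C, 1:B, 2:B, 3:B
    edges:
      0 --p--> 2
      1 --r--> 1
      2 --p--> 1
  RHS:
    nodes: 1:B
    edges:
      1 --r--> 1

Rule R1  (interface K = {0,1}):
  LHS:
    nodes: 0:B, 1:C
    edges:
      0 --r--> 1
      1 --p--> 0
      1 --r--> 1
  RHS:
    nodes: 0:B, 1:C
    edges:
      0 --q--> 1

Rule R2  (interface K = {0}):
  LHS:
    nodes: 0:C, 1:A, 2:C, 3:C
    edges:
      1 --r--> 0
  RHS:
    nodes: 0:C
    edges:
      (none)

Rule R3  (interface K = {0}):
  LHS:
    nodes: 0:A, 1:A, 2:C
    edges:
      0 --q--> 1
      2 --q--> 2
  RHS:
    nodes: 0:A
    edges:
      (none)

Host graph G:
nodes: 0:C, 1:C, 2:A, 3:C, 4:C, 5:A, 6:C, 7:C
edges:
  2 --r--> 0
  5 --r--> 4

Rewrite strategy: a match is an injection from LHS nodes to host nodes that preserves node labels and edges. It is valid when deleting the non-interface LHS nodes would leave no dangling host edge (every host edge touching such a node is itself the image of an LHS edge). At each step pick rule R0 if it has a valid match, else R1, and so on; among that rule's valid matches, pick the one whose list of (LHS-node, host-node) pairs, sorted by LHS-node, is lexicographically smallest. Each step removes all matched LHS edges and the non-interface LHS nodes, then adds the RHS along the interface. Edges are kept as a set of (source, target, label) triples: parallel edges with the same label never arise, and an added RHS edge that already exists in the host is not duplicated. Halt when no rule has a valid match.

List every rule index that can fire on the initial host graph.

R0: no valid match — LHS pattern not found
R1: no valid match — LHS pattern not found
R2: 24 valid matches — {0↦0, 1↦2, 2↦1, 3↦3}, {0↦0, 1↦2, 2↦1, 3↦6}, {0↦0, 1↦2, 2↦1, 3↦7} (+21 more)
R3: no valid match — LHS pattern not found

Answer: [R2]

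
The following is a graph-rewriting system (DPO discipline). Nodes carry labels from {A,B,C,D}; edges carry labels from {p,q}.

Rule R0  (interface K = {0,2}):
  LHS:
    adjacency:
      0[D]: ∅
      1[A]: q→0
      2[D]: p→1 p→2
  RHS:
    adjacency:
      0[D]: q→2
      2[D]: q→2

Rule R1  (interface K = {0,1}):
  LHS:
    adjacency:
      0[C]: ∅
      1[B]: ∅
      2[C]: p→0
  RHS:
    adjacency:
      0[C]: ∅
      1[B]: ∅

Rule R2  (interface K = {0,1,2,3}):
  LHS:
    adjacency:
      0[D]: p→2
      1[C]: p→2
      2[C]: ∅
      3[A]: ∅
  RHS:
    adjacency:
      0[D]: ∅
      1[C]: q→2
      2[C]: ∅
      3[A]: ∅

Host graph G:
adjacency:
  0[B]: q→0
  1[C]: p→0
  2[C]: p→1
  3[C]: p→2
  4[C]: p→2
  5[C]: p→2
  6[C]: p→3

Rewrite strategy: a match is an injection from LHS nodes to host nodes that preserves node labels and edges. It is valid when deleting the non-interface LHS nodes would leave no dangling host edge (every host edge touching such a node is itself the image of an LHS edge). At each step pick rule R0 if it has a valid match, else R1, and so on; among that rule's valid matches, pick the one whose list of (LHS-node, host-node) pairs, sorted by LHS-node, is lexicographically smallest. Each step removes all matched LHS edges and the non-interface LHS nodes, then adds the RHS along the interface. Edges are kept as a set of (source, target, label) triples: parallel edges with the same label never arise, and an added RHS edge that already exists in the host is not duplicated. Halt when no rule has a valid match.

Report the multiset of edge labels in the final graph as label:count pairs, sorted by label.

initial: |V|=7 |E|=7  E = 0-q->0 1-p->0 2-p->1 3-p->2 4-p->2 5-p->2 6-p->3
step 1: apply R1 at {0↦2, 1↦0, 2↦4}  → |V|=6 |E|=6  E = 0-q->0 1-p->0 2-p->1 3-p->2 5-p->2 6-p->3
step 2: apply R1 at {0↦2, 1↦0, 2↦5}  → |V|=5 |E|=5  E = 0-q->0 1-p->0 2-p->1 3-p->2 6-p->3
step 3: apply R1 at {0↦3, 1↦0, 2↦6}  → |V|=4 |E|=4  E = 0-q->0 1-p->0 2-p->1 3-p->2
step 4: apply R1 at {0↦2, 1↦0, 2↦3}  → |V|=3 |E|=3  E = 0-q->0 1-p->0 2-p->1
step 5: apply R1 at {0↦1, 1↦0, 2↦2}  → |V|=2 |E|=2  E = 0-q->0 1-p->0
halt: no rule applies after step 5
NF edges: [(0, 0, 'q'), (1, 0, 'p')]

Answer: p:1 q:1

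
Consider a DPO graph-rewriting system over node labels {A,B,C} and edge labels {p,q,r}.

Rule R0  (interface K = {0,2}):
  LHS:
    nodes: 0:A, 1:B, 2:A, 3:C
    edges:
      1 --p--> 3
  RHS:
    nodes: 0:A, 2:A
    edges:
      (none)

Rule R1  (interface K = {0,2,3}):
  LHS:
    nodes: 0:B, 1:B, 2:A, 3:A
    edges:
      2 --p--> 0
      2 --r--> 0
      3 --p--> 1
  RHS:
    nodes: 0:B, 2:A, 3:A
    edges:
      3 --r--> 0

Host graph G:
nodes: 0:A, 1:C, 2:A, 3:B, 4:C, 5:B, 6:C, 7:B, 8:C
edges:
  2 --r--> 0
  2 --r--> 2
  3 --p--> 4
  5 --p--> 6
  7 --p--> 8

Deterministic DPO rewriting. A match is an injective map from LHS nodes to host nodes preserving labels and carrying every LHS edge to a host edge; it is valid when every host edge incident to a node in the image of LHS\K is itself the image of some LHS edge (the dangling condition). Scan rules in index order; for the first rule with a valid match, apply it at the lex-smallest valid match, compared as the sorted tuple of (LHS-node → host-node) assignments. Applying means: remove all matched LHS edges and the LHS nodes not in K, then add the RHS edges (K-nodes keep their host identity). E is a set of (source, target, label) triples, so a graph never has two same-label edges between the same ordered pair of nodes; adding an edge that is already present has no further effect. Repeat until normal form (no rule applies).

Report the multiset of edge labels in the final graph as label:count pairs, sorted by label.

initial: |V|=9 |E|=5  E = 2-r->0 2-r->2 3-p->4 5-p->6 7-p->8
step 1: apply R0 at {0↦0, 1↦3, 2↦2, 3↦4}  → |V|=7 |E|=4  E = 2-r->0 2-r->2 5-p->6 7-p->8
step 2: apply R0 at {0↦0, 1↦5, 2↦2, 3↦6}  → |V|=5 |E|=3  E = 2-r->0 2-r->2 7-p->8
step 3: apply R0 at {0↦0, 1↦7, 2↦2, 3↦8}  → |V|=3 |E|=2  E = 2-r->0 2-r->2
halt: no rule applies after step 3
NF edges: [(2, 0, 'r'), (2, 2, 'r')]

Answer: r:2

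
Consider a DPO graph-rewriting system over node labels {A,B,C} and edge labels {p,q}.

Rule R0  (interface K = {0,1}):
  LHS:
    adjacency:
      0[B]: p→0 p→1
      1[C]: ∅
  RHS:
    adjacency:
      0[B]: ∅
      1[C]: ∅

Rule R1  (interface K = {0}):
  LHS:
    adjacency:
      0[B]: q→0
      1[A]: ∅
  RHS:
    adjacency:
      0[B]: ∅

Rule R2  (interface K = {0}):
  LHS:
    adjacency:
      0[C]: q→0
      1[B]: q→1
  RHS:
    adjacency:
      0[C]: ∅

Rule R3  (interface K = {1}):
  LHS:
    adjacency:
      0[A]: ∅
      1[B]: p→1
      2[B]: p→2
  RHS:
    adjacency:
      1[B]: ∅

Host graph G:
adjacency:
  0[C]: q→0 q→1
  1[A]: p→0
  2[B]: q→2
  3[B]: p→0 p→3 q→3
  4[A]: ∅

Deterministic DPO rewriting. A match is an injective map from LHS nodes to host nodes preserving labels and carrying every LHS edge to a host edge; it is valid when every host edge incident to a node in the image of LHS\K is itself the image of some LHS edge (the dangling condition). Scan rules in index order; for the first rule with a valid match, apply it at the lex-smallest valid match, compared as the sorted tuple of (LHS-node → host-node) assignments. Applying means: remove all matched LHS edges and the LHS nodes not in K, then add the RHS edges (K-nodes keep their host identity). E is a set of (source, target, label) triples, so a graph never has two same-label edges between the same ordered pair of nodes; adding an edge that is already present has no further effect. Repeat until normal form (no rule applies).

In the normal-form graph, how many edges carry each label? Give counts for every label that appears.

[0] host  ⇒  5 nodes, 7 edges  {0-q->0 0-q->1 1-p->0 2-q->2 3-p->0 3-p->3 3-q->3}
[1] R0 @ {0↦3, 1↦0}  ⇒  5 nodes, 5 edges  {0-q->0 0-q->1 1-p->0 2-q->2 3-q->3}
[2] R1 @ {0↦2, 1↦4}  ⇒  4 nodes, 4 edges  {0-q->0 0-q->1 1-p->0 3-q->3}
[3] R2 @ {0↦0, 1↦3}  ⇒  3 nodes, 2 edges  {0-q->1 1-p->0}
halt: no rule applies after step 3
NF edges: [(0, 1, 'q'), (1, 0, 'p')]

Answer: p:1 q:1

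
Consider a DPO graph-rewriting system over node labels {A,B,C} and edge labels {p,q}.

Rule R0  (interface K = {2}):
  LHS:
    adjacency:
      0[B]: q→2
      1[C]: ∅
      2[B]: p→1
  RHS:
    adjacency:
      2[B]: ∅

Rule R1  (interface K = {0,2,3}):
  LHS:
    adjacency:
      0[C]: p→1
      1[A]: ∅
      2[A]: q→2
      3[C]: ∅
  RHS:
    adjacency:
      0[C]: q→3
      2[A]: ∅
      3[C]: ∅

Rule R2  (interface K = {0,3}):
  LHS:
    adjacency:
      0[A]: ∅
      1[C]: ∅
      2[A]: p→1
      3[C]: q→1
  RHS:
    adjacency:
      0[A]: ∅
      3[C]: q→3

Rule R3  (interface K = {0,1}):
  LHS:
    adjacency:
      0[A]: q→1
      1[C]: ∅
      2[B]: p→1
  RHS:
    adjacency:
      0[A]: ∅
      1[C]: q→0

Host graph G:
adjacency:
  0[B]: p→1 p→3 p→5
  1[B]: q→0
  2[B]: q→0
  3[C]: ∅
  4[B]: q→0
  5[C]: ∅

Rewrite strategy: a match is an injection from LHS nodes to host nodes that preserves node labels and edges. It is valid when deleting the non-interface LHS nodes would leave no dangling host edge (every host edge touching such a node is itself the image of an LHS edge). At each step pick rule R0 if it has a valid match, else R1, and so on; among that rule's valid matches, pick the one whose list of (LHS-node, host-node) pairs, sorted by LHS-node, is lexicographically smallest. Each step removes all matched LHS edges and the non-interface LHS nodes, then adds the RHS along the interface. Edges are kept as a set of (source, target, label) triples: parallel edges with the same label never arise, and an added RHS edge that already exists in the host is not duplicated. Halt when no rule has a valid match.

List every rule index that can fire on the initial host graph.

Answer: [R0]

Rewrite trace:
R0: 4 valid matches — {0↦2, 1↦3, 2↦0}, {0↦2, 1↦5, 2↦0}, {0↦4, 1↦3, 2↦0} (+1 more)
R1: no valid match — LHS pattern not found
R2: no valid match — LHS pattern not found
R3: no valid match — LHS pattern not found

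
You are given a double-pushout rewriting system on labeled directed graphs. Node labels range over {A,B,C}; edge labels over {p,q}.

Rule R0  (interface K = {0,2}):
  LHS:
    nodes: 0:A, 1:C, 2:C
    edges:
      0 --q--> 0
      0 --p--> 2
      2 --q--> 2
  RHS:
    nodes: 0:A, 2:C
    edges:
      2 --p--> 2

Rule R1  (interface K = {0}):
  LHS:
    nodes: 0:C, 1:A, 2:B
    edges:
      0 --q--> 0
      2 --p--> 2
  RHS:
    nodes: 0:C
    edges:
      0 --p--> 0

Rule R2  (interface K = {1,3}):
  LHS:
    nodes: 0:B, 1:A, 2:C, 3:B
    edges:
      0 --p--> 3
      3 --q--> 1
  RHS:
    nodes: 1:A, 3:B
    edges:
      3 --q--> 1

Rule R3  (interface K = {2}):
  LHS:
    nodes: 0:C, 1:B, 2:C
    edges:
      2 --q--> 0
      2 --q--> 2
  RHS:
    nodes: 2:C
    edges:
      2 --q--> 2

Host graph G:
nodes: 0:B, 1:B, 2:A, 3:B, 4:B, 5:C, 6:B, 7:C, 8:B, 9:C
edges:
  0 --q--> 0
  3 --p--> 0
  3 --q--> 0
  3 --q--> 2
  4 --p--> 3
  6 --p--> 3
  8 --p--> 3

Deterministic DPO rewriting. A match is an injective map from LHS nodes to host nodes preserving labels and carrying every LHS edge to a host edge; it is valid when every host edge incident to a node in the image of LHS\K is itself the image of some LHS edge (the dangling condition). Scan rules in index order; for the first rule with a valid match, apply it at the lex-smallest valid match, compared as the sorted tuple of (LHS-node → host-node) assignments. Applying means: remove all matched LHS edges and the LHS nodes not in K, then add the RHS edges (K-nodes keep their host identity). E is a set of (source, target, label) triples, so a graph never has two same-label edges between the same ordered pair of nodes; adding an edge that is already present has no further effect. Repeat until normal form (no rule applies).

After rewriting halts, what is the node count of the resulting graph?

start.  V:10 E:7  edges: 0-q->0 3-p->0 3-q->0 3-q->2 4-p->3 6-p->3 8-p->3
1. fire R2 via {0↦4, 1↦2, 2↦5, 3↦3}  →  V:8 E:6  edges: 0-q->0 3-p->0 3-q->0 3-q->2 6-p->3 8-p->3
2. fire R2 via {0↦6, 1↦2, 2↦7, 3↦3}  →  V:6 E:5  edges: 0-q->0 3-p->0 3-q->0 3-q->2 8-p->3
3. fire R2 via {0↦8, 1↦2, 2↦9, 3↦3}  →  V:4 E:4  edges: 0-q->0 3-p->0 3-q->0 3-q->2
halt: no rule applies after step 3
NF nodes: {0:B, 1:B, 2:A, 3:B}

Answer: 4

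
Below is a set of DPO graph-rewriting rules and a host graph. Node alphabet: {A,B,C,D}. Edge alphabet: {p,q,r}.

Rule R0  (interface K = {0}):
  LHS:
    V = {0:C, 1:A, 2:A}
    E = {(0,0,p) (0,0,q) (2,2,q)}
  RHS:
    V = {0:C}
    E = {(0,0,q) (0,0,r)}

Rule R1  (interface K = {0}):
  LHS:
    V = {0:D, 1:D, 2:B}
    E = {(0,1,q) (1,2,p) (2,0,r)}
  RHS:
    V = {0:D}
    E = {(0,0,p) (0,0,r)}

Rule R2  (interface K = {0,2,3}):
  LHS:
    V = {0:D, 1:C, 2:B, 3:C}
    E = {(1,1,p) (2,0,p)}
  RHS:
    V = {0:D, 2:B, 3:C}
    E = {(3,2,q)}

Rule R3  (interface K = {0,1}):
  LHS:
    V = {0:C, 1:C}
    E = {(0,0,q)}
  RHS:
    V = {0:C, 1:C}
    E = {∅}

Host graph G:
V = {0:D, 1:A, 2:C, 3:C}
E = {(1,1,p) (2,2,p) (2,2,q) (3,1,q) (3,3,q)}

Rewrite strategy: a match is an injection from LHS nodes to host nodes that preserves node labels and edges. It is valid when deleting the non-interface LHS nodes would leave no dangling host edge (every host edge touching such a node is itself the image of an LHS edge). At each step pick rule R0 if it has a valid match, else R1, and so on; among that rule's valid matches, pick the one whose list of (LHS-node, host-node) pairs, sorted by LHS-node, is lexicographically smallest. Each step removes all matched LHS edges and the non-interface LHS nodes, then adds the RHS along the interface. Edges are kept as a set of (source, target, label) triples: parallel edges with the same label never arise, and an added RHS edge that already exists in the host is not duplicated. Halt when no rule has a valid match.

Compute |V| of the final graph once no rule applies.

Answer: 4

Rewrite trace:
start.  V:4 E:5  edges: 1-p->1 2-p->2 2-q->2 3-q->1 3-q->3
1. fire R3 via {0↦2, 1↦3}  →  V:4 E:4  edges: 1-p->1 2-p->2 3-q->1 3-q->3
2. fire R3 via {0↦3, 1↦2}  →  V:4 E:3  edges: 1-p->1 2-p->2 3-q->1
normal form: no rule applies after step 2
NF nodes: {0:D, 1:A, 2:C, 3:C}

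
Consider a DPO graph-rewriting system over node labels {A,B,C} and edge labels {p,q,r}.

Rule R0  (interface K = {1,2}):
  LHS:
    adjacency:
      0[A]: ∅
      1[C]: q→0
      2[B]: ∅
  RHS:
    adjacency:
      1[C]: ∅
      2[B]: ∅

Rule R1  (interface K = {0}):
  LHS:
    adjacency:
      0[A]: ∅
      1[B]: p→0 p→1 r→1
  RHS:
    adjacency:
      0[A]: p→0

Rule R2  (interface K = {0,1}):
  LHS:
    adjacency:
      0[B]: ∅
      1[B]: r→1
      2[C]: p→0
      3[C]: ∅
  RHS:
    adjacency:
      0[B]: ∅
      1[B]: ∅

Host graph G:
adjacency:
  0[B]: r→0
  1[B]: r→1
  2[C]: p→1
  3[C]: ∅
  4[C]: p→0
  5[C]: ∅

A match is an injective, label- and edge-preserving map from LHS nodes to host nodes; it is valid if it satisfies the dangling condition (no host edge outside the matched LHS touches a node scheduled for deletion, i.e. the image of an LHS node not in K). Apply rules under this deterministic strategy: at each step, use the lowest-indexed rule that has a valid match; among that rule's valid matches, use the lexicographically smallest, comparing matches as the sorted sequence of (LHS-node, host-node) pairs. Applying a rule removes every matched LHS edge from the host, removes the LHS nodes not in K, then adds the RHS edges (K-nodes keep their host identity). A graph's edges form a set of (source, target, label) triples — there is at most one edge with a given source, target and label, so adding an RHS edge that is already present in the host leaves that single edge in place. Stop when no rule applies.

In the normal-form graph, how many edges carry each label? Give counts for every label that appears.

Answer: (no edges)

Derivation:
start.  V:6 E:4  edges: 0-r->0 1-r->1 2-p->1 4-p->0
1. fire R2 via {0↦0, 1↦1, 2↦4, 3↦3}  →  V:4 E:2  edges: 0-r->0 2-p->1
2. fire R2 via {0↦1, 1↦0, 2↦2, 3↦5}  →  V:2 E:0  edges: ∅
normal form: no rule applies after step 2
NF edges: []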